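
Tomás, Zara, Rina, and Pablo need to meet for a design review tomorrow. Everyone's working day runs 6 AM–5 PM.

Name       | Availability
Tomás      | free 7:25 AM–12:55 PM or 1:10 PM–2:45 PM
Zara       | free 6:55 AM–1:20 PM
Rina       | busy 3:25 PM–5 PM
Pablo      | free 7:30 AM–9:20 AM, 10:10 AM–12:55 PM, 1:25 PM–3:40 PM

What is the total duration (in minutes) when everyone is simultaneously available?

Tomás free: 07:25-12:55, 13:10-14:45.
Zara free: 06:55-13:20.
Rina free: 06:00-15:25 (invert busy blocks within the working day).
Pablo free: 07:30-09:20, 10:10-12:55, 13:25-15:40.
Tomás ∩ Zara: 07:25-12:55, 13:10-13:20.
Tomás ∩ Zara ∩ Rina: 07:25-12:55, 13:10-13:20.
Tomás ∩ Zara ∩ Rina ∩ Pablo: 07:30-09:20, 10:10-12:55.
Summing the common windows: 110 + 165 = 275 minutes.

275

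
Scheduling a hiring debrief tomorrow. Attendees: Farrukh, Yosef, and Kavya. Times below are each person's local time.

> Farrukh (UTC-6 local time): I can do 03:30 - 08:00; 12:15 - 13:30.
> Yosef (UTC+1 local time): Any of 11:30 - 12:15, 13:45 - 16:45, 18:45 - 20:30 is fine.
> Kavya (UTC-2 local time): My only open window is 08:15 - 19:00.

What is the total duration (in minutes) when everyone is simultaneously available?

Farrukh in UTC: 09:30-14:00, 18:15-19:30 (add 6h to convert from UTC-6).
Yosef in UTC: 10:30-11:15, 12:45-15:45, 17:45-19:30 (subtract 1h to convert from UTC+1).
Kavya in UTC: 10:15-21:00 (add 2h to convert from UTC-2).
Farrukh ∩ Yosef: 10:30-11:15, 12:45-14:00, 18:15-19:30.
Farrukh ∩ Yosef ∩ Kavya: 10:30-11:15, 12:45-14:00, 18:15-19:30.
Summing the common windows: 45 + 75 + 75 = 195 minutes.

195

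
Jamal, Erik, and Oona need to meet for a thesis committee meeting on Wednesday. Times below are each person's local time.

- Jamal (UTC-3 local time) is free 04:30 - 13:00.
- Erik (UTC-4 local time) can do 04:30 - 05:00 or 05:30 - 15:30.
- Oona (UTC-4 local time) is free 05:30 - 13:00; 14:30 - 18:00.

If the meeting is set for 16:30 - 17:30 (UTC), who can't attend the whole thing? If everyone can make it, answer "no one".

Jamal, Oona

Jamal in UTC: 07:30-16:00 (add 3h to convert from UTC-3).
Erik in UTC: 08:30-09:00, 09:30-19:30 (add 4h to convert from UTC-4).
Oona in UTC: 09:30-17:00, 18:30-22:00 (add 4h to convert from UTC-4).
Jamal: not fully free for 16:30-17:30. Erik: free for 16:30-17:30. Oona: not fully free for 16:30-17:30.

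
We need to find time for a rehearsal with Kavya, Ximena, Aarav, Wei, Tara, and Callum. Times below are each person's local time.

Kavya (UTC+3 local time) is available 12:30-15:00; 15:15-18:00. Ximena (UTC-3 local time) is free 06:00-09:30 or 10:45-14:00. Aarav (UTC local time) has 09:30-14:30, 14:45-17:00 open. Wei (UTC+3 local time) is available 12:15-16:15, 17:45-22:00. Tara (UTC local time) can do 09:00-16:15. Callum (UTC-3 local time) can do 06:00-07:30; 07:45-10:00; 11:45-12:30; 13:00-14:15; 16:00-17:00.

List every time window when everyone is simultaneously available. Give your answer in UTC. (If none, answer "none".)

09:30-10:30, 10:45-12:00, 12:15-12:30, 14:45-15:00

Kavya in UTC: 09:30-12:00, 12:15-15:00 (subtract 3h to convert from UTC+3).
Ximena in UTC: 09:00-12:30, 13:45-17:00 (add 3h to convert from UTC-3).
Aarav in UTC: 09:30-14:30, 14:45-17:00.
Wei in UTC: 09:15-13:15, 14:45-19:00 (subtract 3h to convert from UTC+3).
Tara in UTC: 09:00-16:15.
Callum in UTC: 09:00-10:30, 10:45-13:00, 14:45-15:30, 16:00-17:15, 19:00-20:00 (add 3h to convert from UTC-3).
Kavya ∩ Ximena: 09:30-12:00, 12:15-12:30, 13:45-15:00.
Kavya ∩ Ximena ∩ Aarav: 09:30-12:00, 12:15-12:30, 13:45-14:30, 14:45-15:00.
Kavya ∩ Ximena ∩ Aarav ∩ Wei: 09:30-12:00, 12:15-12:30, 14:45-15:00.
Kavya ∩ Ximena ∩ Aarav ∩ Wei ∩ Tara: 09:30-12:00, 12:15-12:30, 14:45-15:00.
Kavya ∩ Ximena ∩ Aarav ∩ Wei ∩ Tara ∩ Callum: 09:30-10:30, 10:45-12:00, 12:15-12:30, 14:45-15:00.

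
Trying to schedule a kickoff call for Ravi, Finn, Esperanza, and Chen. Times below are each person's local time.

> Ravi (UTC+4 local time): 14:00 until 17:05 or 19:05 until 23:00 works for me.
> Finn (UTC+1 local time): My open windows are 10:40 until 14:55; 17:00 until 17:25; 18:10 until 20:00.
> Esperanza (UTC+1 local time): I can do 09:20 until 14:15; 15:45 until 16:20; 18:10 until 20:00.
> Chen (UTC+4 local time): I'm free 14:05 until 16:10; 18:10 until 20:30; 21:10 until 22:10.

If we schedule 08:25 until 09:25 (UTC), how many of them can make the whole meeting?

Ravi in UTC: 10:00-13:05, 15:05-19:00 (subtract 4h to convert from UTC+4).
Finn in UTC: 09:40-13:55, 16:00-16:25, 17:10-19:00 (subtract 1h to convert from UTC+1).
Esperanza in UTC: 08:20-13:15, 14:45-15:20, 17:10-19:00 (subtract 1h to convert from UTC+1).
Chen in UTC: 10:05-12:10, 14:10-16:30, 17:10-18:10 (subtract 4h to convert from UTC+4).
Esperanza can make the full 08:25-09:25 slot — that's 1.

1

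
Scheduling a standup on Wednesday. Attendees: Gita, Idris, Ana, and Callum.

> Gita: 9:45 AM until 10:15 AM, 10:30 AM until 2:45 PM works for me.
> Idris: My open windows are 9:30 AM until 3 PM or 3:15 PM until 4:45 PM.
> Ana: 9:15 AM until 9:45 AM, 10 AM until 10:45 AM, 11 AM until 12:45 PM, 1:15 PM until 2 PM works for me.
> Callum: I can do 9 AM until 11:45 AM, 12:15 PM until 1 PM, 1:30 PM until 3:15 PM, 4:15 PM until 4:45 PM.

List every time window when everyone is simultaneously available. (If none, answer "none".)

Gita ∩ Idris: 09:45-10:15, 10:30-14:45.
Gita ∩ Idris ∩ Ana: 10:00-10:15, 10:30-10:45, 11:00-12:45, 13:15-14:00.
Gita ∩ Idris ∩ Ana ∩ Callum: 10:00-10:15, 10:30-10:45, 11:00-11:45, 12:15-12:45, 13:30-14:00.
Those are the intersection windows.

10:00-10:15, 10:30-10:45, 11:00-11:45, 12:15-12:45, 13:30-14:00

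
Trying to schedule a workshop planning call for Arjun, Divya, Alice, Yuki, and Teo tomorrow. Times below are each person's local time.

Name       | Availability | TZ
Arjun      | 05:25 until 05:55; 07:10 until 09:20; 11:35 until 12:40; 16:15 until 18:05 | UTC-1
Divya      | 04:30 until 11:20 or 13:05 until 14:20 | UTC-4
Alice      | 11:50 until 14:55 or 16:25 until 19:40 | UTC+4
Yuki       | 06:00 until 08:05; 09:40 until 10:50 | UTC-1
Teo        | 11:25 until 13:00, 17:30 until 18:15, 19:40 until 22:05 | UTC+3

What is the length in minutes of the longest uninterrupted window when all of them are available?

35

Arjun in UTC: 06:25-06:55, 08:10-10:20, 12:35-13:40, 17:15-19:05 (add 1h to convert from UTC-1).
Divya in UTC: 08:30-15:20, 17:05-18:20 (add 4h to convert from UTC-4).
Alice in UTC: 07:50-10:55, 12:25-15:40 (subtract 4h to convert from UTC+4).
Yuki in UTC: 07:00-09:05, 10:40-11:50 (add 1h to convert from UTC-1).
Teo in UTC: 08:25-10:00, 14:30-15:15, 16:40-19:05 (subtract 3h to convert from UTC+3).
Arjun ∩ Divya: 08:30-10:20, 12:35-13:40, 17:15-18:20.
Arjun ∩ Divya ∩ Alice: 08:30-10:20, 12:35-13:40.
Arjun ∩ Divya ∩ Alice ∩ Yuki: 08:30-09:05.
Arjun ∩ Divya ∩ Alice ∩ Yuki ∩ Teo: 08:30-09:05.
Those are the intersection windows.
The longest is 08:30-09:05 at 35 minutes.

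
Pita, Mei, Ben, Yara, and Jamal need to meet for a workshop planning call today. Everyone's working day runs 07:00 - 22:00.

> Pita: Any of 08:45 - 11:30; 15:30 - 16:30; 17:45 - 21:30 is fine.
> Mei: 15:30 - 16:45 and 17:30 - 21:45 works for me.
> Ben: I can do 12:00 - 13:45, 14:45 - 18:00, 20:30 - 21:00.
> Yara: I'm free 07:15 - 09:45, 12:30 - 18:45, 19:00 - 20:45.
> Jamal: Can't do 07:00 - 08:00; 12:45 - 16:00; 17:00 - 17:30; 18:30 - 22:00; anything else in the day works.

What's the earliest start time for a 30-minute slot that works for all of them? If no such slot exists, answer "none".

Pita free: 08:45-11:30, 15:30-16:30, 17:45-21:30.
Mei free: 15:30-16:45, 17:30-21:45.
Ben free: 12:00-13:45, 14:45-18:00, 20:30-21:00.
Yara free: 07:15-09:45, 12:30-18:45, 19:00-20:45.
Jamal free: 08:00-12:45, 16:00-17:00, 17:30-18:30 (invert busy blocks within the working day).
Pita ∩ Mei: 15:30-16:30, 17:45-21:30.
Pita ∩ Mei ∩ Ben: 15:30-16:30, 17:45-18:00, 20:30-21:00.
Pita ∩ Mei ∩ Ben ∩ Yara: 15:30-16:30, 17:45-18:00, 20:30-20:45.
Pita ∩ Mei ∩ Ben ∩ Yara ∩ Jamal: 16:00-16:30, 17:45-18:00.
The first common window of at least 30 minutes is 16:00-16:30, so the earliest start is 16:00.

16:00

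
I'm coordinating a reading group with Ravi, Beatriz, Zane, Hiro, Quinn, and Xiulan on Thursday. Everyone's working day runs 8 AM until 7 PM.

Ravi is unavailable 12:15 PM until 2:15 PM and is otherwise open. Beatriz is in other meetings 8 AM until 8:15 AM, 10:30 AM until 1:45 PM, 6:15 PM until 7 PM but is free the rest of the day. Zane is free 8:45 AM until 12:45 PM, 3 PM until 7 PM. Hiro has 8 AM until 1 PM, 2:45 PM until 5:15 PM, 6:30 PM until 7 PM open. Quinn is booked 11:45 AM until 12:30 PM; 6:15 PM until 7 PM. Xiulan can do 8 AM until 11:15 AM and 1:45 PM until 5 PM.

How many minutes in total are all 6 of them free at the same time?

Ravi free: 08:00-12:15, 14:15-19:00 (invert busy blocks within the working day).
Beatriz free: 08:15-10:30, 13:45-18:15 (invert busy blocks within the working day).
Zane free: 08:45-12:45, 15:00-19:00.
Hiro free: 08:00-13:00, 14:45-17:15, 18:30-19:00.
Quinn free: 08:00-11:45, 12:30-18:15 (invert busy blocks within the working day).
Xiulan free: 08:00-11:15, 13:45-17:00.
Ravi ∩ Beatriz: 08:15-10:30, 14:15-18:15.
Ravi ∩ Beatriz ∩ Zane: 08:45-10:30, 15:00-18:15.
Ravi ∩ Beatriz ∩ Zane ∩ Hiro: 08:45-10:30, 15:00-17:15.
Ravi ∩ Beatriz ∩ Zane ∩ Hiro ∩ Quinn: 08:45-10:30, 15:00-17:15.
Ravi ∩ Beatriz ∩ Zane ∩ Hiro ∩ Quinn ∩ Xiulan: 08:45-10:30, 15:00-17:00.
Summing the common windows: 105 + 120 = 225 minutes.

225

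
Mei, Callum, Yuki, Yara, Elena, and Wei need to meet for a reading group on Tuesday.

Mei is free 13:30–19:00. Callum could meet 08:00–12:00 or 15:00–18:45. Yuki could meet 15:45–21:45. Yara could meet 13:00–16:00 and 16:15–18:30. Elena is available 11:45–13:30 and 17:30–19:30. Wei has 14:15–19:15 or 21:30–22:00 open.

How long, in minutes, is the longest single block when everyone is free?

Mei ∩ Callum: 15:00-18:45.
Mei ∩ Callum ∩ Yuki: 15:45-18:45.
Mei ∩ Callum ∩ Yuki ∩ Yara: 15:45-16:00, 16:15-18:30.
Mei ∩ Callum ∩ Yuki ∩ Yara ∩ Elena: 17:30-18:30.
Mei ∩ Callum ∩ Yuki ∩ Yara ∩ Elena ∩ Wei: 17:30-18:30.
The longest is 17:30-18:30 at 60 minutes.

60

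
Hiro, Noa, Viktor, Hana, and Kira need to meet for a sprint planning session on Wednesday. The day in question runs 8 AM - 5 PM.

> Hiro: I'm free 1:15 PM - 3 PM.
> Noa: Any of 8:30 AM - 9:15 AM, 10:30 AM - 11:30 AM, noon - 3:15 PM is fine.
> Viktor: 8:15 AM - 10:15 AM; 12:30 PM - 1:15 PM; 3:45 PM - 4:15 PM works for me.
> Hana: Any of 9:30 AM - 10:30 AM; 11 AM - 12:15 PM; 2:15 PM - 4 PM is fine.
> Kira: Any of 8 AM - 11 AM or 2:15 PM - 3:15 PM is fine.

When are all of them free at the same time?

none

Hiro ∩ Noa: 13:15-15:00.
Hiro ∩ Noa ∩ Viktor: ∅.
Hiro ∩ Noa ∩ Viktor ∩ Hana: ∅.
Hiro ∩ Noa ∩ Viktor ∩ Hana ∩ Kira: ∅.
There is no time when everyone is free.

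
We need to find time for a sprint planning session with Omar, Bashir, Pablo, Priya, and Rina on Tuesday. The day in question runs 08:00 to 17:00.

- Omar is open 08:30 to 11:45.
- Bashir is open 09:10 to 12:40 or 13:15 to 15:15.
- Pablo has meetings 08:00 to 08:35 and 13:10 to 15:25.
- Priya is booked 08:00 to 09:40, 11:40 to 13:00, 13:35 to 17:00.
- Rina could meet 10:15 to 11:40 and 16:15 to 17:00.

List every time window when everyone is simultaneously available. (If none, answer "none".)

10:15-11:40

Omar free: 08:30-11:45.
Bashir free: 09:10-12:40, 13:15-15:15.
Pablo free: 08:35-13:10, 15:25-17:00 (invert busy blocks within the working day).
Priya free: 09:40-11:40, 13:00-13:35 (invert busy blocks within the working day).
Rina free: 10:15-11:40, 16:15-17:00.
Omar ∩ Bashir: 09:10-11:45.
Omar ∩ Bashir ∩ Pablo: 09:10-11:45.
Omar ∩ Bashir ∩ Pablo ∩ Priya: 09:40-11:40.
Omar ∩ Bashir ∩ Pablo ∩ Priya ∩ Rina: 10:15-11:40.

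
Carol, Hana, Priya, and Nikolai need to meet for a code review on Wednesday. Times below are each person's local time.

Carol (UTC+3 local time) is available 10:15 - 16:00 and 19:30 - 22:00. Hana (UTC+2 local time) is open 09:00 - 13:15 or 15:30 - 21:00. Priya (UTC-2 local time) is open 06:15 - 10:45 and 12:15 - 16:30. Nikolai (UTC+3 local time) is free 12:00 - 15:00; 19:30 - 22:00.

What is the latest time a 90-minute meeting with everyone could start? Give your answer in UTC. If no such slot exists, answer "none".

17:00

Carol in UTC: 07:15-13:00, 16:30-19:00 (subtract 3h to convert from UTC+3).
Hana in UTC: 07:00-11:15, 13:30-19:00 (subtract 2h to convert from UTC+2).
Priya in UTC: 08:15-12:45, 14:15-18:30 (add 2h to convert from UTC-2).
Nikolai in UTC: 09:00-12:00, 16:30-19:00 (subtract 3h to convert from UTC+3).
Carol ∩ Hana: 07:15-11:15, 16:30-19:00.
Carol ∩ Hana ∩ Priya: 08:15-11:15, 16:30-18:30.
Carol ∩ Hana ∩ Priya ∩ Nikolai: 09:00-11:15, 16:30-18:30.
The last common window of at least 90 minutes is 16:30-18:30; a 90-minute meeting can start as late as 17:00 and still end by 18:30.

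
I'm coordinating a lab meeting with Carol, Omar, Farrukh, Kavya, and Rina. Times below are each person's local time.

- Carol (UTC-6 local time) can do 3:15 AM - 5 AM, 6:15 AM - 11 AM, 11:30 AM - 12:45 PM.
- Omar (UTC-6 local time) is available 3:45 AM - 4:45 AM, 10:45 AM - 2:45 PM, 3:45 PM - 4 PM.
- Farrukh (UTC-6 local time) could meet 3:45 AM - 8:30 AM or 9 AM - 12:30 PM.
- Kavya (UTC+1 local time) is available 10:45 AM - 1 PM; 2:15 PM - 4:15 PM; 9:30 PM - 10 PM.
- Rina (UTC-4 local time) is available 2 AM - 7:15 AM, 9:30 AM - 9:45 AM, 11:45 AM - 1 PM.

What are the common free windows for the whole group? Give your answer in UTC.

Carol in UTC: 09:15-11:00, 12:15-17:00, 17:30-18:45 (add 6h to convert from UTC-6).
Omar in UTC: 09:45-10:45, 16:45-20:45, 21:45-22:00 (add 6h to convert from UTC-6).
Farrukh in UTC: 09:45-14:30, 15:00-18:30 (add 6h to convert from UTC-6).
Kavya in UTC: 09:45-12:00, 13:15-15:15, 20:30-21:00 (subtract 1h to convert from UTC+1).
Rina in UTC: 06:00-11:15, 13:30-13:45, 15:45-17:00 (add 4h to convert from UTC-4).
Carol ∩ Omar: 09:45-10:45, 16:45-17:00, 17:30-18:45.
Carol ∩ Omar ∩ Farrukh: 09:45-10:45, 16:45-17:00, 17:30-18:30.
Carol ∩ Omar ∩ Farrukh ∩ Kavya: 09:45-10:45.
Carol ∩ Omar ∩ Farrukh ∩ Kavya ∩ Rina: 09:45-10:45.

09:45-10:45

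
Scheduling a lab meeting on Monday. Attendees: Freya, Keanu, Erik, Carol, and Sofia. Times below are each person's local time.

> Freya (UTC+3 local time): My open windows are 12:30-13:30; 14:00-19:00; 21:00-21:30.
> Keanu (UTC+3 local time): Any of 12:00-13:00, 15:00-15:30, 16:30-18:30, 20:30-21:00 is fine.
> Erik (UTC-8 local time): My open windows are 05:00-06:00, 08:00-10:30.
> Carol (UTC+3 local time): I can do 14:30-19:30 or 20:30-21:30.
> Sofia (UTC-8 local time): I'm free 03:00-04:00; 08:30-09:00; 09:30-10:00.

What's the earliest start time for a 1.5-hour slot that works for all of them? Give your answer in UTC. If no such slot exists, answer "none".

Freya in UTC: 09:30-10:30, 11:00-16:00, 18:00-18:30 (subtract 3h to convert from UTC+3).
Keanu in UTC: 09:00-10:00, 12:00-12:30, 13:30-15:30, 17:30-18:00 (subtract 3h to convert from UTC+3).
Erik in UTC: 13:00-14:00, 16:00-18:30 (add 8h to convert from UTC-8).
Carol in UTC: 11:30-16:30, 17:30-18:30 (subtract 3h to convert from UTC+3).
Sofia in UTC: 11:00-12:00, 16:30-17:00, 17:30-18:00 (add 8h to convert from UTC-8).
Freya ∩ Keanu: 09:30-10:00, 12:00-12:30, 13:30-15:30.
Freya ∩ Keanu ∩ Erik: 13:30-14:00.
Freya ∩ Keanu ∩ Erik ∩ Carol: 13:30-14:00.
Freya ∩ Keanu ∩ Erik ∩ Carol ∩ Sofia: ∅.
There is no time when everyone is free.
No common window is at least 90 minutes long.

none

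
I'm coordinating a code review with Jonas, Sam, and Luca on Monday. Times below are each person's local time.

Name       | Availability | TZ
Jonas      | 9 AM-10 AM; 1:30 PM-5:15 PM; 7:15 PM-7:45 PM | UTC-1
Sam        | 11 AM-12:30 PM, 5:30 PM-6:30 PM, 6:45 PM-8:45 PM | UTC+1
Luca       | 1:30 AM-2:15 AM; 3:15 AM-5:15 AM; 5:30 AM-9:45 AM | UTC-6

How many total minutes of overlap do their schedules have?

Jonas in UTC: 10:00-11:00, 14:30-18:15, 20:15-20:45 (add 1h to convert from UTC-1).
Sam in UTC: 10:00-11:30, 16:30-17:30, 17:45-19:45 (subtract 1h to convert from UTC+1).
Luca in UTC: 07:30-08:15, 09:15-11:15, 11:30-15:45 (add 6h to convert from UTC-6).
Jonas ∩ Sam: 10:00-11:00, 16:30-17:30, 17:45-18:15.
Jonas ∩ Sam ∩ Luca: 10:00-11:00.
That's a single block of 60 minutes.

60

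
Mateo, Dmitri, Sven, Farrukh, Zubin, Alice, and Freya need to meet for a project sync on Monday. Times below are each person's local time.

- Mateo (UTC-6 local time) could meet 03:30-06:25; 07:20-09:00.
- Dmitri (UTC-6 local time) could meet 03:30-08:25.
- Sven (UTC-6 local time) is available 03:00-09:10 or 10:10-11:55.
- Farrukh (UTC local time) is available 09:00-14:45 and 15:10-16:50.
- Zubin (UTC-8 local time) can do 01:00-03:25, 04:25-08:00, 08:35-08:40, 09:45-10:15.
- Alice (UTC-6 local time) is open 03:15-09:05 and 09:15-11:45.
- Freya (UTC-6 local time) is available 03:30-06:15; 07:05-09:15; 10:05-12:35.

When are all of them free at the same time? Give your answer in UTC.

Mateo in UTC: 09:30-12:25, 13:20-15:00 (add 6h to convert from UTC-6).
Dmitri in UTC: 09:30-14:25 (add 6h to convert from UTC-6).
Sven in UTC: 09:00-15:10, 16:10-17:55 (add 6h to convert from UTC-6).
Farrukh in UTC: 09:00-14:45, 15:10-16:50.
Zubin in UTC: 09:00-11:25, 12:25-16:00, 16:35-16:40, 17:45-18:15 (add 8h to convert from UTC-8).
Alice in UTC: 09:15-15:05, 15:15-17:45 (add 6h to convert from UTC-6).
Freya in UTC: 09:30-12:15, 13:05-15:15, 16:05-18:35 (add 6h to convert from UTC-6).
Mateo ∩ Dmitri: 09:30-12:25, 13:20-14:25.
Mateo ∩ Dmitri ∩ Sven: 09:30-12:25, 13:20-14:25.
Mateo ∩ Dmitri ∩ Sven ∩ Farrukh: 09:30-12:25, 13:20-14:25.
Mateo ∩ Dmitri ∩ Sven ∩ Farrukh ∩ Zubin: 09:30-11:25, 13:20-14:25.
Mateo ∩ Dmitri ∩ Sven ∩ Farrukh ∩ Zubin ∩ Alice: 09:30-11:25, 13:20-14:25.
Mateo ∩ Dmitri ∩ Sven ∩ Farrukh ∩ Zubin ∩ Alice ∩ Freya: 09:30-11:25, 13:20-14:25.

09:30-11:25, 13:20-14:25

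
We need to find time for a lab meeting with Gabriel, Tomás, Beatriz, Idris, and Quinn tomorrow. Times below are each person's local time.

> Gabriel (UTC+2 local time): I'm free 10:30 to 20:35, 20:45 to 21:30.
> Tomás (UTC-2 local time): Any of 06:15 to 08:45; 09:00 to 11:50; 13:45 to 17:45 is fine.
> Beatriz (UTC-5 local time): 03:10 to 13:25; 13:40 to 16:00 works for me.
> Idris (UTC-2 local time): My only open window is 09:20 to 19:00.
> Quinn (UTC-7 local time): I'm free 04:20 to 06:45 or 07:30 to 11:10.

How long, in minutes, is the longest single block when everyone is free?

Gabriel in UTC: 08:30-18:35, 18:45-19:30 (subtract 2h to convert from UTC+2).
Tomás in UTC: 08:15-10:45, 11:00-13:50, 15:45-19:45 (add 2h to convert from UTC-2).
Beatriz in UTC: 08:10-18:25, 18:40-21:00 (add 5h to convert from UTC-5).
Idris in UTC: 11:20-21:00 (add 2h to convert from UTC-2).
Quinn in UTC: 11:20-13:45, 14:30-18:10 (add 7h to convert from UTC-7).
Gabriel ∩ Tomás: 08:30-10:45, 11:00-13:50, 15:45-18:35, 18:45-19:30.
Gabriel ∩ Tomás ∩ Beatriz: 08:30-10:45, 11:00-13:50, 15:45-18:25, 18:45-19:30.
Gabriel ∩ Tomás ∩ Beatriz ∩ Idris: 11:20-13:50, 15:45-18:25, 18:45-19:30.
Gabriel ∩ Tomás ∩ Beatriz ∩ Idris ∩ Quinn: 11:20-13:45, 15:45-18:10.
So the common availability across everyone is 11:20-13:45, 15:45-18:10.
The longest is 11:20-13:45 at 145 minutes.

145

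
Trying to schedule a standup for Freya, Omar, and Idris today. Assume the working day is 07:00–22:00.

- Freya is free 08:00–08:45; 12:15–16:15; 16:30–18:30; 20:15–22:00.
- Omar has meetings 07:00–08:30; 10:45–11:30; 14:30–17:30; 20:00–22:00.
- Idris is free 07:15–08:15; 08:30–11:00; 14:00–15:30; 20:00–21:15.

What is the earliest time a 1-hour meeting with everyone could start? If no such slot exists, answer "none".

Freya free: 08:00-08:45, 12:15-16:15, 16:30-18:30, 20:15-22:00.
Omar free: 08:30-10:45, 11:30-14:30, 17:30-20:00 (invert busy blocks within the working day).
Idris free: 07:15-08:15, 08:30-11:00, 14:00-15:30, 20:00-21:15.
Freya ∩ Omar: 08:30-08:45, 12:15-14:30, 17:30-18:30.
Freya ∩ Omar ∩ Idris: 08:30-08:45, 14:00-14:30.
No common window is at least 60 minutes long.

none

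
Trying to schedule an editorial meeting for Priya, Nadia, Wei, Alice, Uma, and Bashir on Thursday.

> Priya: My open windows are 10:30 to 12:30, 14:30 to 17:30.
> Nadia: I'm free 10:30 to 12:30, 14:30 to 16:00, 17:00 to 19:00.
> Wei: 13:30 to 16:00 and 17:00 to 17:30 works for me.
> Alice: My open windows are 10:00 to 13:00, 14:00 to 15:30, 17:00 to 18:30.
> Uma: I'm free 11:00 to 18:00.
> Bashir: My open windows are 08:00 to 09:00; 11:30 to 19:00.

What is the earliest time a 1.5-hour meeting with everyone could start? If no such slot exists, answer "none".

Priya ∩ Nadia: 10:30-12:30, 14:30-16:00, 17:00-17:30.
Priya ∩ Nadia ∩ Wei: 14:30-16:00, 17:00-17:30.
Priya ∩ Nadia ∩ Wei ∩ Alice: 14:30-15:30, 17:00-17:30.
Priya ∩ Nadia ∩ Wei ∩ Alice ∩ Uma: 14:30-15:30, 17:00-17:30.
Priya ∩ Nadia ∩ Wei ∩ Alice ∩ Uma ∩ Bashir: 14:30-15:30, 17:00-17:30.
No common window is at least 90 minutes long.

none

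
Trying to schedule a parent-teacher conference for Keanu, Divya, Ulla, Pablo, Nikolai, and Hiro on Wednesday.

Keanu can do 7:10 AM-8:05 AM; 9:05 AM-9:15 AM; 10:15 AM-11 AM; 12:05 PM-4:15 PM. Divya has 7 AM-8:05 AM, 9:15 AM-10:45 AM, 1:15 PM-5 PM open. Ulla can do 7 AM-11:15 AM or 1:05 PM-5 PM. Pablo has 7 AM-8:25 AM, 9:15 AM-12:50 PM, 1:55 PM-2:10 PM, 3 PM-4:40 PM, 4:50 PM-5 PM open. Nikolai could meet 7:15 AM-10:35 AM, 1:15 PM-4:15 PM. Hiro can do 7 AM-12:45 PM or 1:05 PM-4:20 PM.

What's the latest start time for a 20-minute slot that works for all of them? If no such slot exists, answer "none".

15:55

Keanu ∩ Divya: 07:10-08:05, 10:15-10:45, 13:15-16:15.
Keanu ∩ Divya ∩ Ulla: 07:10-08:05, 10:15-10:45, 13:15-16:15.
Keanu ∩ Divya ∩ Ulla ∩ Pablo: 07:10-08:05, 10:15-10:45, 13:55-14:10, 15:00-16:15.
Keanu ∩ Divya ∩ Ulla ∩ Pablo ∩ Nikolai: 07:15-08:05, 10:15-10:35, 13:55-14:10, 15:00-16:15.
Keanu ∩ Divya ∩ Ulla ∩ Pablo ∩ Nikolai ∩ Hiro: 07:15-08:05, 10:15-10:35, 13:55-14:10, 15:00-16:15.
The last common window of at least 20 minutes is 15:00-16:15; a 20-minute meeting can start as late as 15:55 and still end by 16:15.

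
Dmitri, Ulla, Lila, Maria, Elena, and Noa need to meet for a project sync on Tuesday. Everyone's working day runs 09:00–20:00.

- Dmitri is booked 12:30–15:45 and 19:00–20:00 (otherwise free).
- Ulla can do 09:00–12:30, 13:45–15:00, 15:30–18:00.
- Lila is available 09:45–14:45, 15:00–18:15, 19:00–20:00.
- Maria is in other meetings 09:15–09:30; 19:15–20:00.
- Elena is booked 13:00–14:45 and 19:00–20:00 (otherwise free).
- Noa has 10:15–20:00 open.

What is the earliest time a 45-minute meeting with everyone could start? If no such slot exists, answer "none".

10:15

Dmitri free: 09:00-12:30, 15:45-19:00 (invert busy blocks within the working day).
Ulla free: 09:00-12:30, 13:45-15:00, 15:30-18:00.
Lila free: 09:45-14:45, 15:00-18:15, 19:00-20:00.
Maria free: 09:00-09:15, 09:30-19:15 (invert busy blocks within the working day).
Elena free: 09:00-13:00, 14:45-19:00 (invert busy blocks within the working day).
Noa free: 10:15-20:00.
Dmitri ∩ Ulla: 09:00-12:30, 15:45-18:00.
Dmitri ∩ Ulla ∩ Lila: 09:45-12:30, 15:45-18:00.
Dmitri ∩ Ulla ∩ Lila ∩ Maria: 09:45-12:30, 15:45-18:00.
Dmitri ∩ Ulla ∩ Lila ∩ Maria ∩ Elena: 09:45-12:30, 15:45-18:00.
Dmitri ∩ Ulla ∩ Lila ∩ Maria ∩ Elena ∩ Noa: 10:15-12:30, 15:45-18:00.
The first common window of at least 45 minutes is 10:15-12:30, so the earliest start is 10:15.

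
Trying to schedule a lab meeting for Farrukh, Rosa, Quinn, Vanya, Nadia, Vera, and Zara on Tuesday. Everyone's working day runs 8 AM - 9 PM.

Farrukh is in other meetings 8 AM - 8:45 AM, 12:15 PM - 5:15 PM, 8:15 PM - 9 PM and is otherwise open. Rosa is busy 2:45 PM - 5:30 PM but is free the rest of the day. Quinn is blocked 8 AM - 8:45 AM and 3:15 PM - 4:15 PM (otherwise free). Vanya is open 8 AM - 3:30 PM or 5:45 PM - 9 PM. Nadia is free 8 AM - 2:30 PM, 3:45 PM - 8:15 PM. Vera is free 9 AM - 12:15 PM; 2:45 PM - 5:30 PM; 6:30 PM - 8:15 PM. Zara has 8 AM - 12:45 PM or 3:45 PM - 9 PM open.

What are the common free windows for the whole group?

09:00-12:15, 18:30-20:15

Farrukh free: 08:45-12:15, 17:15-20:15 (invert busy blocks within the working day).
Rosa free: 08:00-14:45, 17:30-21:00 (invert busy blocks within the working day).
Quinn free: 08:45-15:15, 16:15-21:00 (invert busy blocks within the working day).
Vanya free: 08:00-15:30, 17:45-21:00.
Nadia free: 08:00-14:30, 15:45-20:15.
Vera free: 09:00-12:15, 14:45-17:30, 18:30-20:15.
Zara free: 08:00-12:45, 15:45-21:00.
Farrukh ∩ Rosa: 08:45-12:15, 17:30-20:15.
Farrukh ∩ Rosa ∩ Quinn: 08:45-12:15, 17:30-20:15.
Farrukh ∩ Rosa ∩ Quinn ∩ Vanya: 08:45-12:15, 17:45-20:15.
Farrukh ∩ Rosa ∩ Quinn ∩ Vanya ∩ Nadia: 08:45-12:15, 17:45-20:15.
Farrukh ∩ Rosa ∩ Quinn ∩ Vanya ∩ Nadia ∩ Vera: 09:00-12:15, 18:30-20:15.
Farrukh ∩ Rosa ∩ Quinn ∩ Vanya ∩ Nadia ∩ Vera ∩ Zara: 09:00-12:15, 18:30-20:15.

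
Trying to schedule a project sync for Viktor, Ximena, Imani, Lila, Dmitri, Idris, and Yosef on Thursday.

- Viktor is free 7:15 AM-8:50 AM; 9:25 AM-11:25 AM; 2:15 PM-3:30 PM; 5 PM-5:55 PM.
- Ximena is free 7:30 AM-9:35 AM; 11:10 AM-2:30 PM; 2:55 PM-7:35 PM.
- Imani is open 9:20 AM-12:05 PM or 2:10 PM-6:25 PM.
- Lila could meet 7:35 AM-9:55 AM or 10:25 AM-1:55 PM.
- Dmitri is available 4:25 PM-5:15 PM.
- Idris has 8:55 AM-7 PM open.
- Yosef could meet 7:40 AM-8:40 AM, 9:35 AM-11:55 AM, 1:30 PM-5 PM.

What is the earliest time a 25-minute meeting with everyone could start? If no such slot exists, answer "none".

Viktor ∩ Ximena: 07:30-08:50, 09:25-09:35, 11:10-11:25, 14:15-14:30, 14:55-15:30, 17:00-17:55.
Viktor ∩ Ximena ∩ Imani: 09:25-09:35, 11:10-11:25, 14:15-14:30, 14:55-15:30, 17:00-17:55.
Viktor ∩ Ximena ∩ Imani ∩ Lila: 09:25-09:35, 11:10-11:25.
Viktor ∩ Ximena ∩ Imani ∩ Lila ∩ Dmitri: ∅.
Viktor ∩ Ximena ∩ Imani ∩ Lila ∩ Dmitri ∩ Idris: ∅.
Viktor ∩ Ximena ∩ Imani ∩ Lila ∩ Dmitri ∩ Idris ∩ Yosef: ∅.
There is no time when everyone is free.
No common window is at least 25 minutes long.

none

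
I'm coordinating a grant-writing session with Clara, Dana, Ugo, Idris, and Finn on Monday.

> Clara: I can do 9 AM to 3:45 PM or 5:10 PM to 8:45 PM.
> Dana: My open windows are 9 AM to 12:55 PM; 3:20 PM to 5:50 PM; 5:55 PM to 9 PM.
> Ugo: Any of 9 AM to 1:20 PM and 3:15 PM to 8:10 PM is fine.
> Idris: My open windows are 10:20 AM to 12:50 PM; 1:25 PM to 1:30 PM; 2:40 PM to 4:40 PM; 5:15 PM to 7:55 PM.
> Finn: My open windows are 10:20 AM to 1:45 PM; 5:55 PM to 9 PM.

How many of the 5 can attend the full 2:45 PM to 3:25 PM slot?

2

Clara and Idris can make the full 14:45-15:25 slot — that's 2.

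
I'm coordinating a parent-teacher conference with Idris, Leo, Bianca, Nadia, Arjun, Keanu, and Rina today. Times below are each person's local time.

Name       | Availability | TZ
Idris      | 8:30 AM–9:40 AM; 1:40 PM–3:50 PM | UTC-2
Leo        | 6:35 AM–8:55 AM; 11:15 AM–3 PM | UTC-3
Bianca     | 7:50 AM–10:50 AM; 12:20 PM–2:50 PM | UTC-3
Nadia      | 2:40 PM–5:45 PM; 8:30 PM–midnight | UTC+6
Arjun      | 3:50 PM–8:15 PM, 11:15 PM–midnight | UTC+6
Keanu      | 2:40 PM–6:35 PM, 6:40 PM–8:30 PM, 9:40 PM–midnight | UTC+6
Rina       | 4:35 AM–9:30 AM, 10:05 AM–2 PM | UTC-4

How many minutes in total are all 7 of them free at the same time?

85

Idris in UTC: 10:30-11:40, 15:40-17:50 (add 2h to convert from UTC-2).
Leo in UTC: 09:35-11:55, 14:15-18:00 (add 3h to convert from UTC-3).
Bianca in UTC: 10:50-13:50, 15:20-17:50 (add 3h to convert from UTC-3).
Nadia in UTC: 08:40-11:45, 14:30-18:00 (subtract 6h to convert from UTC+6).
Arjun in UTC: 09:50-14:15, 17:15-18:00 (subtract 6h to convert from UTC+6).
Keanu in UTC: 08:40-12:35, 12:40-14:30, 15:40-18:00 (subtract 6h to convert from UTC+6).
Rina in UTC: 08:35-13:30, 14:05-18:00 (add 4h to convert from UTC-4).
Idris ∩ Leo: 10:30-11:40, 15:40-17:50.
Idris ∩ Leo ∩ Bianca: 10:50-11:40, 15:40-17:50.
Idris ∩ Leo ∩ Bianca ∩ Nadia: 10:50-11:40, 15:40-17:50.
Idris ∩ Leo ∩ Bianca ∩ Nadia ∩ Arjun: 10:50-11:40, 17:15-17:50.
Idris ∩ Leo ∩ Bianca ∩ Nadia ∩ Arjun ∩ Keanu: 10:50-11:40, 17:15-17:50.
Idris ∩ Leo ∩ Bianca ∩ Nadia ∩ Arjun ∩ Keanu ∩ Rina: 10:50-11:40, 17:15-17:50.
Summing the common windows: 50 + 35 = 85 minutes.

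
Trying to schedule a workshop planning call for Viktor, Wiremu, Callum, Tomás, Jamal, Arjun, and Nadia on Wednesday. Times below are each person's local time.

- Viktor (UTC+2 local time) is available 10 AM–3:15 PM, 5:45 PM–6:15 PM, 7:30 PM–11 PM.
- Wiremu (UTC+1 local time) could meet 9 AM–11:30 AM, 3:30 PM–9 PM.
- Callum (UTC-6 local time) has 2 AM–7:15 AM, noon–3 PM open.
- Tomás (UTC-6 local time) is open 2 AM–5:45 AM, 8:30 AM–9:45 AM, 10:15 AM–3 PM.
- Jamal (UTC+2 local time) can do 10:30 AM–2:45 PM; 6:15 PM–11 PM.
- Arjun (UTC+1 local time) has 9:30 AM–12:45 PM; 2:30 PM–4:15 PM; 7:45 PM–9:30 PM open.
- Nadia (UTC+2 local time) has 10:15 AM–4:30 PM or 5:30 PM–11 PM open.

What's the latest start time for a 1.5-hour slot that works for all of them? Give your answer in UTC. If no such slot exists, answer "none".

09:00

Viktor in UTC: 08:00-13:15, 15:45-16:15, 17:30-21:00 (subtract 2h to convert from UTC+2).
Wiremu in UTC: 08:00-10:30, 14:30-20:00 (subtract 1h to convert from UTC+1).
Callum in UTC: 08:00-13:15, 18:00-21:00 (add 6h to convert from UTC-6).
Tomás in UTC: 08:00-11:45, 14:30-15:45, 16:15-21:00 (add 6h to convert from UTC-6).
Jamal in UTC: 08:30-12:45, 16:15-21:00 (subtract 2h to convert from UTC+2).
Arjun in UTC: 08:30-11:45, 13:30-15:15, 18:45-20:30 (subtract 1h to convert from UTC+1).
Nadia in UTC: 08:15-14:30, 15:30-21:00 (subtract 2h to convert from UTC+2).
Viktor ∩ Wiremu: 08:00-10:30, 15:45-16:15, 17:30-20:00.
Viktor ∩ Wiremu ∩ Callum: 08:00-10:30, 18:00-20:00.
Viktor ∩ Wiremu ∩ Callum ∩ Tomás: 08:00-10:30, 18:00-20:00.
Viktor ∩ Wiremu ∩ Callum ∩ Tomás ∩ Jamal: 08:30-10:30, 18:00-20:00.
Viktor ∩ Wiremu ∩ Callum ∩ Tomás ∩ Jamal ∩ Arjun: 08:30-10:30, 18:45-20:00.
Viktor ∩ Wiremu ∩ Callum ∩ Tomás ∩ Jamal ∩ Arjun ∩ Nadia: 08:30-10:30, 18:45-20:00.
So the common availability across everyone is 08:30-10:30, 18:45-20:00.
The last common window of at least 90 minutes is 08:30-10:30; a 90-minute meeting can start as late as 09:00 and still end by 10:30.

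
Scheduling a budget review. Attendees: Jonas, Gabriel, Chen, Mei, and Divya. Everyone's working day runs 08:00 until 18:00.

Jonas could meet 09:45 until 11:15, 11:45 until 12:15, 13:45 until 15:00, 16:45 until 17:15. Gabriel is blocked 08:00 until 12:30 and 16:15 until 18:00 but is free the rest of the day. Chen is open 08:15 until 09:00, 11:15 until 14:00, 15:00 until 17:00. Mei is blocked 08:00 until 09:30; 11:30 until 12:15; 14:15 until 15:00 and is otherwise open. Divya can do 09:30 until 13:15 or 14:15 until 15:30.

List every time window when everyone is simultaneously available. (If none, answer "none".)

Jonas free: 09:45-11:15, 11:45-12:15, 13:45-15:00, 16:45-17:15.
Gabriel free: 12:30-16:15 (invert busy blocks within the working day).
Chen free: 08:15-09:00, 11:15-14:00, 15:00-17:00.
Mei free: 09:30-11:30, 12:15-14:15, 15:00-18:00 (invert busy blocks within the working day).
Divya free: 09:30-13:15, 14:15-15:30.
Jonas ∩ Gabriel: 13:45-15:00.
Jonas ∩ Gabriel ∩ Chen: 13:45-14:00.
Jonas ∩ Gabriel ∩ Chen ∩ Mei: 13:45-14:00.
Jonas ∩ Gabriel ∩ Chen ∩ Mei ∩ Divya: ∅.
There is no time when everyone is free.

none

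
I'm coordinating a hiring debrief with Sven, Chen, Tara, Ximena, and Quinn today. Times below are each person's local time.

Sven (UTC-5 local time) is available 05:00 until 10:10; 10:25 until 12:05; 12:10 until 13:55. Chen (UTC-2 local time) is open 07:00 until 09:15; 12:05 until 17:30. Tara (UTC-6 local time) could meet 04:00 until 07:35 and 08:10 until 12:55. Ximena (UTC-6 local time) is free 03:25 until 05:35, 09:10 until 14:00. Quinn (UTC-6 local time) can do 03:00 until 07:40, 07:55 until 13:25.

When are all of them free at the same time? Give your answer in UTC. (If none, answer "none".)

Sven in UTC: 10:00-15:10, 15:25-17:05, 17:10-18:55 (add 5h to convert from UTC-5).
Chen in UTC: 09:00-11:15, 14:05-19:30 (add 2h to convert from UTC-2).
Tara in UTC: 10:00-13:35, 14:10-18:55 (add 6h to convert from UTC-6).
Ximena in UTC: 09:25-11:35, 15:10-20:00 (add 6h to convert from UTC-6).
Quinn in UTC: 09:00-13:40, 13:55-19:25 (add 6h to convert from UTC-6).
Sven ∩ Chen: 10:00-11:15, 14:05-15:10, 15:25-17:05, 17:10-18:55.
Sven ∩ Chen ∩ Tara: 10:00-11:15, 14:10-15:10, 15:25-17:05, 17:10-18:55.
Sven ∩ Chen ∩ Tara ∩ Ximena: 10:00-11:15, 15:25-17:05, 17:10-18:55.
Sven ∩ Chen ∩ Tara ∩ Ximena ∩ Quinn: 10:00-11:15, 15:25-17:05, 17:10-18:55.

10:00-11:15, 15:25-17:05, 17:10-18:55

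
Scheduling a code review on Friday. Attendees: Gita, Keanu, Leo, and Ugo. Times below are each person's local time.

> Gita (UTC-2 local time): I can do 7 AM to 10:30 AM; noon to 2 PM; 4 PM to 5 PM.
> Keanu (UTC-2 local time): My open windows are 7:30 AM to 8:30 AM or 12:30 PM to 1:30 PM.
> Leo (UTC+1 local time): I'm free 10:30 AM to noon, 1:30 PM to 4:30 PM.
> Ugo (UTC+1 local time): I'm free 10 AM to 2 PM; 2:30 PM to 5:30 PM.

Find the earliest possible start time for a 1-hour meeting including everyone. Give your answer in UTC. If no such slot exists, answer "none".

Gita in UTC: 09:00-12:30, 14:00-16:00, 18:00-19:00 (add 2h to convert from UTC-2).
Keanu in UTC: 09:30-10:30, 14:30-15:30 (add 2h to convert from UTC-2).
Leo in UTC: 09:30-11:00, 12:30-15:30 (subtract 1h to convert from UTC+1).
Ugo in UTC: 09:00-13:00, 13:30-16:30 (subtract 1h to convert from UTC+1).
Gita ∩ Keanu: 09:30-10:30, 14:30-15:30.
Gita ∩ Keanu ∩ Leo: 09:30-10:30, 14:30-15:30.
Gita ∩ Keanu ∩ Leo ∩ Ugo: 09:30-10:30, 14:30-15:30.
So the common availability across everyone is 09:30-10:30, 14:30-15:30.
The first common window of at least 60 minutes is 09:30-10:30, so the earliest start is 09:30.

09:30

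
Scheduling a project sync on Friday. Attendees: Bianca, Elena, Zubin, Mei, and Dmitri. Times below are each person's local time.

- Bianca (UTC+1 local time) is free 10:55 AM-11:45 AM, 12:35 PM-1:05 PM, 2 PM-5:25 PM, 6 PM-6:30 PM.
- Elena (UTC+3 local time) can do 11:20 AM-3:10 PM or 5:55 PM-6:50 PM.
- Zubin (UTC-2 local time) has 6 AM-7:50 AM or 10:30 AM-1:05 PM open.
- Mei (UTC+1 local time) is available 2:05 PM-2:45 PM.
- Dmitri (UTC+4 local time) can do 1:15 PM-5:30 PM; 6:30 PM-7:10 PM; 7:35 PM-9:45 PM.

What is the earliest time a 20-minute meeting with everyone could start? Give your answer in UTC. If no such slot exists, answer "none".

none

Bianca in UTC: 09:55-10:45, 11:35-12:05, 13:00-16:25, 17:00-17:30 (subtract 1h to convert from UTC+1).
Elena in UTC: 08:20-12:10, 14:55-15:50 (subtract 3h to convert from UTC+3).
Zubin in UTC: 08:00-09:50, 12:30-15:05 (add 2h to convert from UTC-2).
Mei in UTC: 13:05-13:45 (subtract 1h to convert from UTC+1).
Dmitri in UTC: 09:15-13:30, 14:30-15:10, 15:35-17:45 (subtract 4h to convert from UTC+4).
Bianca ∩ Elena: 09:55-10:45, 11:35-12:05, 14:55-15:50.
Bianca ∩ Elena ∩ Zubin: 14:55-15:05.
Bianca ∩ Elena ∩ Zubin ∩ Mei: ∅.
Bianca ∩ Elena ∩ Zubin ∩ Mei ∩ Dmitri: ∅.
There is no time when everyone is free.
No common window is at least 20 minutes long.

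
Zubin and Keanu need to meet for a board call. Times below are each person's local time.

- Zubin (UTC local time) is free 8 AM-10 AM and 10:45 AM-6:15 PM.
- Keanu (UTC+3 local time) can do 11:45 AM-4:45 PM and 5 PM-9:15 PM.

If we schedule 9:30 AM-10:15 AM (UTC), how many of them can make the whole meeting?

Zubin in UTC: 08:00-10:00, 10:45-18:15.
Keanu in UTC: 08:45-13:45, 14:00-18:15 (subtract 3h to convert from UTC+3).
Keanu can make the full 09:30-10:15 slot — that's 1.

1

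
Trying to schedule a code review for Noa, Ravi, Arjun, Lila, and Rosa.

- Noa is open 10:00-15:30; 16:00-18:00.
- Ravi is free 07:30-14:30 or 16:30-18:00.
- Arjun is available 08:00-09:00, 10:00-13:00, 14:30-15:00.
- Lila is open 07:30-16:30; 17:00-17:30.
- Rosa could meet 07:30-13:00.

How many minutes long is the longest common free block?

180

Noa ∩ Ravi: 10:00-14:30, 16:30-18:00.
Noa ∩ Ravi ∩ Arjun: 10:00-13:00.
Noa ∩ Ravi ∩ Arjun ∩ Lila: 10:00-13:00.
Noa ∩ Ravi ∩ Arjun ∩ Lila ∩ Rosa: 10:00-13:00.
The longest is 10:00-13:00 at 180 minutes.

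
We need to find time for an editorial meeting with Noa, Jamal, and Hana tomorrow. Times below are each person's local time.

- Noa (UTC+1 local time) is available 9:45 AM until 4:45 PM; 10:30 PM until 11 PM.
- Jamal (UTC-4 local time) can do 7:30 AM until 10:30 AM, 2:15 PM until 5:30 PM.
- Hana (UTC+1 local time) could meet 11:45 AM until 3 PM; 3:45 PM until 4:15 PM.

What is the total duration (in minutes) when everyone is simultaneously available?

Noa in UTC: 08:45-15:45, 21:30-22:00 (subtract 1h to convert from UTC+1).
Jamal in UTC: 11:30-14:30, 18:15-21:30 (add 4h to convert from UTC-4).
Hana in UTC: 10:45-14:00, 14:45-15:15 (subtract 1h to convert from UTC+1).
Noa ∩ Jamal: 11:30-14:30.
Noa ∩ Jamal ∩ Hana: 11:30-14:00.
Those are the intersection windows.
That's a single block of 150 minutes.

150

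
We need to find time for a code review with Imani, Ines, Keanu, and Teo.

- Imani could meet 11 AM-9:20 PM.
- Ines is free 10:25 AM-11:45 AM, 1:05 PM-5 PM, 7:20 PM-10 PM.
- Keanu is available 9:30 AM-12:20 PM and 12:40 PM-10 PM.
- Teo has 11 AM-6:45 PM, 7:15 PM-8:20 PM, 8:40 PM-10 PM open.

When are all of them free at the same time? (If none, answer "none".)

11:00-11:45, 13:05-17:00, 19:20-20:20, 20:40-21:20

Imani ∩ Ines: 11:00-11:45, 13:05-17:00, 19:20-21:20.
Imani ∩ Ines ∩ Keanu: 11:00-11:45, 13:05-17:00, 19:20-21:20.
Imani ∩ Ines ∩ Keanu ∩ Teo: 11:00-11:45, 13:05-17:00, 19:20-20:20, 20:40-21:20.
So the common availability across everyone is 11:00-11:45, 13:05-17:00, 19:20-20:20, 20:40-21:20.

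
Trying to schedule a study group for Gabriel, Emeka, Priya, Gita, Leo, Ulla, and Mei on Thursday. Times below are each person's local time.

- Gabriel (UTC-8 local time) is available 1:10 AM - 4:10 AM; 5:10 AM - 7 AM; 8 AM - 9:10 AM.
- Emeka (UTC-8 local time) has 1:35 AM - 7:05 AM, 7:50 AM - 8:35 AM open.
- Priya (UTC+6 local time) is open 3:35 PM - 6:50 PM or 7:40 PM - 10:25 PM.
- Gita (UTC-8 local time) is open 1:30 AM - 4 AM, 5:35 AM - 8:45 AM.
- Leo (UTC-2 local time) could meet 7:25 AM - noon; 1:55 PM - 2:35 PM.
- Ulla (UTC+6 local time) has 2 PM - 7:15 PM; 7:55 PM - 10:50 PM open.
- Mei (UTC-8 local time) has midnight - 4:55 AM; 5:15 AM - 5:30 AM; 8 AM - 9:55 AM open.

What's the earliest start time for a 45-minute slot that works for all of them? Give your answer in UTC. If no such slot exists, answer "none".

Gabriel in UTC: 09:10-12:10, 13:10-15:00, 16:00-17:10 (add 8h to convert from UTC-8).
Emeka in UTC: 09:35-15:05, 15:50-16:35 (add 8h to convert from UTC-8).
Priya in UTC: 09:35-12:50, 13:40-16:25 (subtract 6h to convert from UTC+6).
Gita in UTC: 09:30-12:00, 13:35-16:45 (add 8h to convert from UTC-8).
Leo in UTC: 09:25-14:00, 15:55-16:35 (add 2h to convert from UTC-2).
Ulla in UTC: 08:00-13:15, 13:55-16:50 (subtract 6h to convert from UTC+6).
Mei in UTC: 08:00-12:55, 13:15-13:30, 16:00-17:55 (add 8h to convert from UTC-8).
Gabriel ∩ Emeka: 09:35-12:10, 13:10-15:00, 16:00-16:35.
Gabriel ∩ Emeka ∩ Priya: 09:35-12:10, 13:40-15:00, 16:00-16:25.
Gabriel ∩ Emeka ∩ Priya ∩ Gita: 09:35-12:00, 13:40-15:00, 16:00-16:25.
Gabriel ∩ Emeka ∩ Priya ∩ Gita ∩ Leo: 09:35-12:00, 13:40-14:00, 16:00-16:25.
Gabriel ∩ Emeka ∩ Priya ∩ Gita ∩ Leo ∩ Ulla: 09:35-12:00, 13:55-14:00, 16:00-16:25.
Gabriel ∩ Emeka ∩ Priya ∩ Gita ∩ Leo ∩ Ulla ∩ Mei: 09:35-12:00, 16:00-16:25.
The first common window of at least 45 minutes is 09:35-12:00, so the earliest start is 09:35.

09:35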